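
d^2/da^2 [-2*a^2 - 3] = -4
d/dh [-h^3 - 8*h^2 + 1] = h*(-3*h - 16)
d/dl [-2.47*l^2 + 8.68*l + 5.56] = 8.68 - 4.94*l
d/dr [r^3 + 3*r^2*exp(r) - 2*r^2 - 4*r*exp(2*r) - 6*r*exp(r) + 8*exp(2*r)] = 3*r^2*exp(r) + 3*r^2 - 8*r*exp(2*r) - 4*r + 12*exp(2*r) - 6*exp(r)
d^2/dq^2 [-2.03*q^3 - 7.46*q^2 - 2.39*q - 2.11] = -12.18*q - 14.92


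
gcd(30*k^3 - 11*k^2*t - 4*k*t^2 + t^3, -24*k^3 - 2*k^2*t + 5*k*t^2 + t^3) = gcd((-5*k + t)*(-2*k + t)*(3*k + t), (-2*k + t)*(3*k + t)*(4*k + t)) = -6*k^2 + k*t + t^2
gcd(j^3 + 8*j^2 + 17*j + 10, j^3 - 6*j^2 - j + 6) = j + 1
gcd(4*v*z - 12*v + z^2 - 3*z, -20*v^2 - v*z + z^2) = 4*v + z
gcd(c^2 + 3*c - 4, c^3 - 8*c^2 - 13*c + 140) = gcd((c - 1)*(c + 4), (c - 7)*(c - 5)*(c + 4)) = c + 4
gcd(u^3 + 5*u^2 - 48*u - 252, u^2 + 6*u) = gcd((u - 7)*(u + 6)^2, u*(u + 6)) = u + 6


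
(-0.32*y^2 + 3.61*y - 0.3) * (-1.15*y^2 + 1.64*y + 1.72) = 0.368*y^4 - 4.6763*y^3 + 5.715*y^2 + 5.7172*y - 0.516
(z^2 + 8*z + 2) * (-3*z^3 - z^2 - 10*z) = -3*z^5 - 25*z^4 - 24*z^3 - 82*z^2 - 20*z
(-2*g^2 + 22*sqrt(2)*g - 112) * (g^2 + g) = -2*g^4 - 2*g^3 + 22*sqrt(2)*g^3 - 112*g^2 + 22*sqrt(2)*g^2 - 112*g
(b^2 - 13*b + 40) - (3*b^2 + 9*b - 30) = -2*b^2 - 22*b + 70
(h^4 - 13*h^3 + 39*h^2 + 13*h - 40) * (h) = h^5 - 13*h^4 + 39*h^3 + 13*h^2 - 40*h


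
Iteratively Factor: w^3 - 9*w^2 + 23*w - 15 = (w - 3)*(w^2 - 6*w + 5) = (w - 3)*(w - 1)*(w - 5)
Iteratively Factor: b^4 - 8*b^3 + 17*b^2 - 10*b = (b - 2)*(b^3 - 6*b^2 + 5*b) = (b - 5)*(b - 2)*(b^2 - b) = (b - 5)*(b - 2)*(b - 1)*(b)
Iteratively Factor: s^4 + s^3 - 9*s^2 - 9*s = (s + 1)*(s^3 - 9*s) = s*(s + 1)*(s^2 - 9) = s*(s - 3)*(s + 1)*(s + 3)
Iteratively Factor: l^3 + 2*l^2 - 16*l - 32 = (l - 4)*(l^2 + 6*l + 8) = (l - 4)*(l + 4)*(l + 2)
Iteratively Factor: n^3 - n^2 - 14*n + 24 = (n - 3)*(n^2 + 2*n - 8) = (n - 3)*(n - 2)*(n + 4)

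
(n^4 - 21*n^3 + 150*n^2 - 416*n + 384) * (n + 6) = n^5 - 15*n^4 + 24*n^3 + 484*n^2 - 2112*n + 2304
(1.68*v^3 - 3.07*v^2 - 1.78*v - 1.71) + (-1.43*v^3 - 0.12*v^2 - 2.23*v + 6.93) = 0.25*v^3 - 3.19*v^2 - 4.01*v + 5.22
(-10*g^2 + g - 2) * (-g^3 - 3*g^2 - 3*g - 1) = 10*g^5 + 29*g^4 + 29*g^3 + 13*g^2 + 5*g + 2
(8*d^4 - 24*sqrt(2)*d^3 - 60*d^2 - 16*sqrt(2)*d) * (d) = 8*d^5 - 24*sqrt(2)*d^4 - 60*d^3 - 16*sqrt(2)*d^2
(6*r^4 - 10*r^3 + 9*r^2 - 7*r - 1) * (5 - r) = -6*r^5 + 40*r^4 - 59*r^3 + 52*r^2 - 34*r - 5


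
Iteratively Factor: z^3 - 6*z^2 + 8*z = (z - 4)*(z^2 - 2*z) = z*(z - 4)*(z - 2)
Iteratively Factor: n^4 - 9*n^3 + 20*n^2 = (n)*(n^3 - 9*n^2 + 20*n) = n^2*(n^2 - 9*n + 20) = n^2*(n - 5)*(n - 4)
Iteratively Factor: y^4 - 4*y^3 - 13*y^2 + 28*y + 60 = (y - 3)*(y^3 - y^2 - 16*y - 20) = (y - 3)*(y + 2)*(y^2 - 3*y - 10) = (y - 5)*(y - 3)*(y + 2)*(y + 2)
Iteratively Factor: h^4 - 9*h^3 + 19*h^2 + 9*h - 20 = (h - 4)*(h^3 - 5*h^2 - h + 5) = (h - 4)*(h - 1)*(h^2 - 4*h - 5) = (h - 5)*(h - 4)*(h - 1)*(h + 1)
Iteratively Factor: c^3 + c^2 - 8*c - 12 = (c + 2)*(c^2 - c - 6) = (c + 2)^2*(c - 3)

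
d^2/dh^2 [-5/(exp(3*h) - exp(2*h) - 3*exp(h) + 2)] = 5*(-2*(-3*exp(2*h) + 2*exp(h) + 3)^2*exp(h) + (9*exp(2*h) - 4*exp(h) - 3)*(exp(3*h) - exp(2*h) - 3*exp(h) + 2))*exp(h)/(exp(3*h) - exp(2*h) - 3*exp(h) + 2)^3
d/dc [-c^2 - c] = -2*c - 1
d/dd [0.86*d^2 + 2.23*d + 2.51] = 1.72*d + 2.23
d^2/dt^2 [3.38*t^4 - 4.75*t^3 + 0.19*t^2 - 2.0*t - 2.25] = 40.56*t^2 - 28.5*t + 0.38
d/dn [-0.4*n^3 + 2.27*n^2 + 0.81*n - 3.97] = -1.2*n^2 + 4.54*n + 0.81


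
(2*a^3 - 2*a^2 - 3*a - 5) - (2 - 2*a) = 2*a^3 - 2*a^2 - a - 7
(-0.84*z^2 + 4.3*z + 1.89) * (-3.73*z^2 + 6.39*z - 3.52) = 3.1332*z^4 - 21.4066*z^3 + 23.3841*z^2 - 3.0589*z - 6.6528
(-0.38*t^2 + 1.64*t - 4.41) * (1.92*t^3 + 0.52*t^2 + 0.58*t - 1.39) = -0.7296*t^5 + 2.9512*t^4 - 7.8348*t^3 - 0.8138*t^2 - 4.8374*t + 6.1299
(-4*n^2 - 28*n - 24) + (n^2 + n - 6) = -3*n^2 - 27*n - 30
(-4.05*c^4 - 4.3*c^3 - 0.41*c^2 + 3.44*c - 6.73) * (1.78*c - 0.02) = -7.209*c^5 - 7.573*c^4 - 0.6438*c^3 + 6.1314*c^2 - 12.0482*c + 0.1346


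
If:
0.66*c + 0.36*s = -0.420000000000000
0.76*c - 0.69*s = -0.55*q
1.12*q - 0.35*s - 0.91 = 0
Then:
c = -0.61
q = 0.80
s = -0.04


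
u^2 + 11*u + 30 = (u + 5)*(u + 6)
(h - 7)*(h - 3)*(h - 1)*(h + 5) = h^4 - 6*h^3 - 24*h^2 + 134*h - 105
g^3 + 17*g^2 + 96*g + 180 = (g + 5)*(g + 6)^2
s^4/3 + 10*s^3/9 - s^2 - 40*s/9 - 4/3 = (s/3 + 1)*(s - 2)*(s + 1/3)*(s + 2)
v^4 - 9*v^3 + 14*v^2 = v^2*(v - 7)*(v - 2)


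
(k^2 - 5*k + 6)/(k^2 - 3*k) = (k - 2)/k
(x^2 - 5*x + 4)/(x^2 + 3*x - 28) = (x - 1)/(x + 7)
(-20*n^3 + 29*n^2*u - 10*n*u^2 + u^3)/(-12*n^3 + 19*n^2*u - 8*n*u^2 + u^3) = (-5*n + u)/(-3*n + u)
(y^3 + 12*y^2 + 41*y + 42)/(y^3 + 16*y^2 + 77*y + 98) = (y + 3)/(y + 7)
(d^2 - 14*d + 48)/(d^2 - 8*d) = (d - 6)/d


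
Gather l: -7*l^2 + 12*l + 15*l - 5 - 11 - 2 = -7*l^2 + 27*l - 18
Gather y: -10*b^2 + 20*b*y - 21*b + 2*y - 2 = -10*b^2 - 21*b + y*(20*b + 2) - 2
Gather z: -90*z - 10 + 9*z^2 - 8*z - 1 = 9*z^2 - 98*z - 11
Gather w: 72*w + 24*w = 96*w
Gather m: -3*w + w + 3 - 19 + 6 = -2*w - 10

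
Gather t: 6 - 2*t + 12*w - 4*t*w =t*(-4*w - 2) + 12*w + 6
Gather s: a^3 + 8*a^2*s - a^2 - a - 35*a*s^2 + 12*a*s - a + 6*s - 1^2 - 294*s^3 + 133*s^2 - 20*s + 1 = a^3 - a^2 - 2*a - 294*s^3 + s^2*(133 - 35*a) + s*(8*a^2 + 12*a - 14)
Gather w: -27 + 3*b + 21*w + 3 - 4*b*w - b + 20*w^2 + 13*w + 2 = 2*b + 20*w^2 + w*(34 - 4*b) - 22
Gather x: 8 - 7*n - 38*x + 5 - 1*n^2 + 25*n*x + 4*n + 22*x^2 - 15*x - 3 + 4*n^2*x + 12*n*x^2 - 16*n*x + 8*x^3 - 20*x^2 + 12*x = -n^2 - 3*n + 8*x^3 + x^2*(12*n + 2) + x*(4*n^2 + 9*n - 41) + 10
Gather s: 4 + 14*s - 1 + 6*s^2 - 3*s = 6*s^2 + 11*s + 3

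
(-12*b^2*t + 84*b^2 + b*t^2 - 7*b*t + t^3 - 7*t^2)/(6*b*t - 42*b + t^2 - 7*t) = (-12*b^2 + b*t + t^2)/(6*b + t)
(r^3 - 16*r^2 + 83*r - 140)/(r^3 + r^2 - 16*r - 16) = (r^2 - 12*r + 35)/(r^2 + 5*r + 4)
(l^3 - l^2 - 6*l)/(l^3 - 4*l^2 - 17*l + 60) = l*(l + 2)/(l^2 - l - 20)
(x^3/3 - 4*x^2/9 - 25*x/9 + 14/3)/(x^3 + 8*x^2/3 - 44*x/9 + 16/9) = (3*x^3 - 4*x^2 - 25*x + 42)/(9*x^3 + 24*x^2 - 44*x + 16)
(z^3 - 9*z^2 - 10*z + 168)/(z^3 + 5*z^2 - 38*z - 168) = (z - 7)/(z + 7)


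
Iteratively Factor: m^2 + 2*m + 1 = (m + 1)*(m + 1)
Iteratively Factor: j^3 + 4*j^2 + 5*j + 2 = (j + 1)*(j^2 + 3*j + 2) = (j + 1)^2*(j + 2)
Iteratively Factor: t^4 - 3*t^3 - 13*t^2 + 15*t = (t - 1)*(t^3 - 2*t^2 - 15*t) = (t - 1)*(t + 3)*(t^2 - 5*t) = t*(t - 1)*(t + 3)*(t - 5)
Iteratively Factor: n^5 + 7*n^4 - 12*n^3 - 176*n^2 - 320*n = (n + 4)*(n^4 + 3*n^3 - 24*n^2 - 80*n) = (n - 5)*(n + 4)*(n^3 + 8*n^2 + 16*n) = (n - 5)*(n + 4)^2*(n^2 + 4*n) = (n - 5)*(n + 4)^3*(n)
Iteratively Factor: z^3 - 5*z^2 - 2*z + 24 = (z - 3)*(z^2 - 2*z - 8) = (z - 3)*(z + 2)*(z - 4)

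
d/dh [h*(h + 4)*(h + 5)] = 3*h^2 + 18*h + 20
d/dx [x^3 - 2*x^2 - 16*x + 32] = 3*x^2 - 4*x - 16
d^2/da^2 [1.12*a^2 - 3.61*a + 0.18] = 2.24000000000000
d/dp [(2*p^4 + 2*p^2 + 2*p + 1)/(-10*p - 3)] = 4*(-15*p^4 - 6*p^3 - 5*p^2 - 3*p + 1)/(100*p^2 + 60*p + 9)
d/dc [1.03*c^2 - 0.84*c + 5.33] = 2.06*c - 0.84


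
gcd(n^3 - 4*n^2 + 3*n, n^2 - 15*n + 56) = 1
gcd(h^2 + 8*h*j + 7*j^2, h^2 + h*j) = h + j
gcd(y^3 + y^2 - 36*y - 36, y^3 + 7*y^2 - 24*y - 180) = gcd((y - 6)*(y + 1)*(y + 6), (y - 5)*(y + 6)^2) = y + 6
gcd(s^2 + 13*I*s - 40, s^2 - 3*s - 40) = 1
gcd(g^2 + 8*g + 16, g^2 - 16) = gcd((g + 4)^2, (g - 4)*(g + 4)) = g + 4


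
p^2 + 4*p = p*(p + 4)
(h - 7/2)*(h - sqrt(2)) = h^2 - 7*h/2 - sqrt(2)*h + 7*sqrt(2)/2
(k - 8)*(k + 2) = k^2 - 6*k - 16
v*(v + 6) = v^2 + 6*v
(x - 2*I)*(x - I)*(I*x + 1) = I*x^3 + 4*x^2 - 5*I*x - 2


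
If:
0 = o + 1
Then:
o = -1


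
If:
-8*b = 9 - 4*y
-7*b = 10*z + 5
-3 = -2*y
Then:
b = -3/8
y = 3/2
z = -19/80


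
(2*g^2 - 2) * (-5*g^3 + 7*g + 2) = -10*g^5 + 24*g^3 + 4*g^2 - 14*g - 4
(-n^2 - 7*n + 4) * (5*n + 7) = -5*n^3 - 42*n^2 - 29*n + 28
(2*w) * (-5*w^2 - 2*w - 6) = -10*w^3 - 4*w^2 - 12*w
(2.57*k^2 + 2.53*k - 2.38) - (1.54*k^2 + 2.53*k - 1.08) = 1.03*k^2 - 1.3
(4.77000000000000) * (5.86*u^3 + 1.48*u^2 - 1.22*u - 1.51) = 27.9522*u^3 + 7.0596*u^2 - 5.8194*u - 7.2027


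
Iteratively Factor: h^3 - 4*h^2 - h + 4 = (h - 1)*(h^2 - 3*h - 4) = (h - 4)*(h - 1)*(h + 1)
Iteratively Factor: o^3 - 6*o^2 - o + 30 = (o - 3)*(o^2 - 3*o - 10) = (o - 5)*(o - 3)*(o + 2)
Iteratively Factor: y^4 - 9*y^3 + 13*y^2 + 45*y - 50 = (y - 5)*(y^3 - 4*y^2 - 7*y + 10) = (y - 5)^2*(y^2 + y - 2) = (y - 5)^2*(y - 1)*(y + 2)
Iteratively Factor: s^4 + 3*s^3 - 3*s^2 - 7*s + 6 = (s - 1)*(s^3 + 4*s^2 + s - 6) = (s - 1)^2*(s^2 + 5*s + 6) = (s - 1)^2*(s + 2)*(s + 3)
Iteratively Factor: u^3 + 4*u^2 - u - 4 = (u + 1)*(u^2 + 3*u - 4) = (u - 1)*(u + 1)*(u + 4)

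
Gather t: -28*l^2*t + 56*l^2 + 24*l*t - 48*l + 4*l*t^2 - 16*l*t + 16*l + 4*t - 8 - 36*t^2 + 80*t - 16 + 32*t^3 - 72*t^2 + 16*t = 56*l^2 - 32*l + 32*t^3 + t^2*(4*l - 108) + t*(-28*l^2 + 8*l + 100) - 24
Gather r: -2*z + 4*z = 2*z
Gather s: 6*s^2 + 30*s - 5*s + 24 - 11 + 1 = 6*s^2 + 25*s + 14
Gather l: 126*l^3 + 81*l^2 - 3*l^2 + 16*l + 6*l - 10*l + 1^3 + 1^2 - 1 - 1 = 126*l^3 + 78*l^2 + 12*l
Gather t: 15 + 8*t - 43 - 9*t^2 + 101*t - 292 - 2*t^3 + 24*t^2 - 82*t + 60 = -2*t^3 + 15*t^2 + 27*t - 260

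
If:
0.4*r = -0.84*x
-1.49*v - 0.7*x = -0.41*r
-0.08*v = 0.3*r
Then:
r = 0.00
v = 0.00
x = 0.00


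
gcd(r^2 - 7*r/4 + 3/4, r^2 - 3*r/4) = r - 3/4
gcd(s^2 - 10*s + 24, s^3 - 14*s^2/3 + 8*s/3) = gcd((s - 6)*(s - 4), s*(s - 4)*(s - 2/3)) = s - 4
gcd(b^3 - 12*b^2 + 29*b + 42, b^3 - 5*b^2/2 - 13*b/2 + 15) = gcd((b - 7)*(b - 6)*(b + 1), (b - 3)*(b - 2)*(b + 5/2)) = 1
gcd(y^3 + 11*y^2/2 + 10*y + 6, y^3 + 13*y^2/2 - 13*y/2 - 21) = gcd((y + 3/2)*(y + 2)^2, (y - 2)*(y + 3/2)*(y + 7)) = y + 3/2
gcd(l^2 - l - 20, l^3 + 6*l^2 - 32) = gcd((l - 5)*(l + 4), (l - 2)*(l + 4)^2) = l + 4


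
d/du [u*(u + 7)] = 2*u + 7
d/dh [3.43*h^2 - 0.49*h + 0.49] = 6.86*h - 0.49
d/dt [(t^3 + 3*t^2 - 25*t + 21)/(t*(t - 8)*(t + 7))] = 2*(-2*t^2 - 3*t + 12)/(t^2*(t^2 - 16*t + 64))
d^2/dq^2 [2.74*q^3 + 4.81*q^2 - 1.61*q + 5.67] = 16.44*q + 9.62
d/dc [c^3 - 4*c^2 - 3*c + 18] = 3*c^2 - 8*c - 3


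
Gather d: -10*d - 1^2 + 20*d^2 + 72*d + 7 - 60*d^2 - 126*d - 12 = -40*d^2 - 64*d - 6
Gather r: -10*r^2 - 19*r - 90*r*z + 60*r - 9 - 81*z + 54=-10*r^2 + r*(41 - 90*z) - 81*z + 45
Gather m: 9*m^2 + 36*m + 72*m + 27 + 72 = 9*m^2 + 108*m + 99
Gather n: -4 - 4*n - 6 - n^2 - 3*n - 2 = -n^2 - 7*n - 12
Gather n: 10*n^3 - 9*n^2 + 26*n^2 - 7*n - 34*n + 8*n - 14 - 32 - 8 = 10*n^3 + 17*n^2 - 33*n - 54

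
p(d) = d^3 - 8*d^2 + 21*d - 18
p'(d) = 3*d^2 - 16*d + 21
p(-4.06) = -302.05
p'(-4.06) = 135.41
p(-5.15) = -474.92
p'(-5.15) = 182.97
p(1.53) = -1.02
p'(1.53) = 3.54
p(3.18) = 0.04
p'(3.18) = 0.46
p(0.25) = -13.23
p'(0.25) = 17.19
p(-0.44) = -28.87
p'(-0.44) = 28.62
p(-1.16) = -54.69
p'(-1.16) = 43.60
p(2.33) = 0.15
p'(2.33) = 0.01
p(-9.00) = -1584.00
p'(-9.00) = 408.00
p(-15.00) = -5508.00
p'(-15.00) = 936.00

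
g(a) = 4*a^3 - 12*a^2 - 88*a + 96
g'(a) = 12*a^2 - 24*a - 88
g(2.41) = -129.79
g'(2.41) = -76.14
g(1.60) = -59.14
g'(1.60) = -95.68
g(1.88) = -85.27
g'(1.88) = -90.71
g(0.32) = 66.74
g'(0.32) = -94.45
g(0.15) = 82.54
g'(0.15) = -91.33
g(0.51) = 48.53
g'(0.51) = -97.12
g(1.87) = -84.37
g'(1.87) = -90.92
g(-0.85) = 159.67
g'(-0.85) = -58.93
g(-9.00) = -3000.00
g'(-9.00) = 1100.00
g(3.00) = -168.00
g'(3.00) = -52.00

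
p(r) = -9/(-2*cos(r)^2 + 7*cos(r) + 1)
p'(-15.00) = 1.96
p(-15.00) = 1.64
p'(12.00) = 0.58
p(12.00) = -1.64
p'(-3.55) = -0.75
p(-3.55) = 1.27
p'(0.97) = -1.89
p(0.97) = -2.08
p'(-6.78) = 0.48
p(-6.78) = -1.60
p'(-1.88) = 40.72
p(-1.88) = 6.84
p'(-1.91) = 29.41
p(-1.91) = 5.80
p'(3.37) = 0.37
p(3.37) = 1.17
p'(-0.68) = 0.80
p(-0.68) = -1.72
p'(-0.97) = 1.89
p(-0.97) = -2.08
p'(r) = -9*(-4*sin(r)*cos(r) + 7*sin(r))/(-2*cos(r)^2 + 7*cos(r) + 1)^2 = 9*(4*cos(r) - 7)*sin(r)/(7*cos(r) - cos(2*r))^2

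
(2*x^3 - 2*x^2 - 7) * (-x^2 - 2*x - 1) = -2*x^5 - 2*x^4 + 2*x^3 + 9*x^2 + 14*x + 7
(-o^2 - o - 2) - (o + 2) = -o^2 - 2*o - 4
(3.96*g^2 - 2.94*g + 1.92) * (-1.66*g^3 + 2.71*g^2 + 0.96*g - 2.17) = -6.5736*g^5 + 15.612*g^4 - 7.353*g^3 - 6.2124*g^2 + 8.223*g - 4.1664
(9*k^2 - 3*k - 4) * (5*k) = 45*k^3 - 15*k^2 - 20*k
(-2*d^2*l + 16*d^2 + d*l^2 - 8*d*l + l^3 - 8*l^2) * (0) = 0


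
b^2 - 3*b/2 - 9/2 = (b - 3)*(b + 3/2)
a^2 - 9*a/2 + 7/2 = (a - 7/2)*(a - 1)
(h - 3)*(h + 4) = h^2 + h - 12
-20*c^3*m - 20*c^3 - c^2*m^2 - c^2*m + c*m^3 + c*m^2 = (-5*c + m)*(4*c + m)*(c*m + c)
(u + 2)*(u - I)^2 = u^3 + 2*u^2 - 2*I*u^2 - u - 4*I*u - 2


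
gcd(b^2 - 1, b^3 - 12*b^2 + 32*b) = 1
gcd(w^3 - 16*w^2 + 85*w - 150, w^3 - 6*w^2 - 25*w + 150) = w^2 - 11*w + 30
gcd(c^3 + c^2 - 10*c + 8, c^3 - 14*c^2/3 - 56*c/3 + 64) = c + 4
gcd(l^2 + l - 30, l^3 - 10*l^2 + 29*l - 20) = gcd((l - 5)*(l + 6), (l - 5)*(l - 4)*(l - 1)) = l - 5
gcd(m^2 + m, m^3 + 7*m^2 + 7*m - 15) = 1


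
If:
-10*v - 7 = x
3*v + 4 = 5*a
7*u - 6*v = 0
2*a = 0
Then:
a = 0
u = -8/7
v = -4/3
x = 19/3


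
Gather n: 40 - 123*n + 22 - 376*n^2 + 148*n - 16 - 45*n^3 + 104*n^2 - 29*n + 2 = -45*n^3 - 272*n^2 - 4*n + 48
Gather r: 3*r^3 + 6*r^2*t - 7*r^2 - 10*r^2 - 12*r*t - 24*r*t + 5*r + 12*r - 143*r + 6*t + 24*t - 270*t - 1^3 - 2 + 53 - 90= 3*r^3 + r^2*(6*t - 17) + r*(-36*t - 126) - 240*t - 40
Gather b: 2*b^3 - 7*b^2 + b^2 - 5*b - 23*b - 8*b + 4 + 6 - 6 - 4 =2*b^3 - 6*b^2 - 36*b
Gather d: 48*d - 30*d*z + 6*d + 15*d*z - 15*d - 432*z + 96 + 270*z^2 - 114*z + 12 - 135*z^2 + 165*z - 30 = d*(39 - 15*z) + 135*z^2 - 381*z + 78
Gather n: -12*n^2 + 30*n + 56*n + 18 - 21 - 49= -12*n^2 + 86*n - 52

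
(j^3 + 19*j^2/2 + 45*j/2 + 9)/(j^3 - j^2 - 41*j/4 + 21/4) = 2*(2*j^2 + 13*j + 6)/(4*j^2 - 16*j + 7)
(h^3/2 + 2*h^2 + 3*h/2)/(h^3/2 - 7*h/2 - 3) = h*(h + 3)/(h^2 - h - 6)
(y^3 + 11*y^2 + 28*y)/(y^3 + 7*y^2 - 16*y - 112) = y/(y - 4)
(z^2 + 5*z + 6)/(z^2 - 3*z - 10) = (z + 3)/(z - 5)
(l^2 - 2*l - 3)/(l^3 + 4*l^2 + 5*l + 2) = (l - 3)/(l^2 + 3*l + 2)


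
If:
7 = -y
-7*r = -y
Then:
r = -1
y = -7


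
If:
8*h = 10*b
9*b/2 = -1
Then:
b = -2/9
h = -5/18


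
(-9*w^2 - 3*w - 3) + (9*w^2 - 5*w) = -8*w - 3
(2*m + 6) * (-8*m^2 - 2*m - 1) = -16*m^3 - 52*m^2 - 14*m - 6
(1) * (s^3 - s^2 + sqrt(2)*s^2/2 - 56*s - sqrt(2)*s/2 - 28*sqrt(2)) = s^3 - s^2 + sqrt(2)*s^2/2 - 56*s - sqrt(2)*s/2 - 28*sqrt(2)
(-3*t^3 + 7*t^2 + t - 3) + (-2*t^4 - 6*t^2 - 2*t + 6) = -2*t^4 - 3*t^3 + t^2 - t + 3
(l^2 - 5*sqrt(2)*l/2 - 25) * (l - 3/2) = l^3 - 5*sqrt(2)*l^2/2 - 3*l^2/2 - 25*l + 15*sqrt(2)*l/4 + 75/2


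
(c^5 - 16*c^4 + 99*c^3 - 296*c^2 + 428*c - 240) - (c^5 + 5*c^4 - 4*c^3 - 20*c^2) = -21*c^4 + 103*c^3 - 276*c^2 + 428*c - 240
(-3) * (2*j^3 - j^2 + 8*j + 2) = -6*j^3 + 3*j^2 - 24*j - 6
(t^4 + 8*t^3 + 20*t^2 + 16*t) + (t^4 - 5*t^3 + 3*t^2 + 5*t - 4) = 2*t^4 + 3*t^3 + 23*t^2 + 21*t - 4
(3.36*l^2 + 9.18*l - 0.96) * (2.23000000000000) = 7.4928*l^2 + 20.4714*l - 2.1408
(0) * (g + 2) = 0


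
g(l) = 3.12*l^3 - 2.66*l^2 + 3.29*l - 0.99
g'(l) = 9.36*l^2 - 5.32*l + 3.29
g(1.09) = 3.48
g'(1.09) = 8.61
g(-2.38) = -65.95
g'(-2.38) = 68.97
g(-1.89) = -37.77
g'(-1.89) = 46.78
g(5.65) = 495.41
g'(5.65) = 272.03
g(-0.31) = -2.36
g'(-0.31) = 5.84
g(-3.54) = -184.38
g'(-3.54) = 139.42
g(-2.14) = -50.79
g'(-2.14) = 57.54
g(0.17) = -0.49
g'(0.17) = 2.66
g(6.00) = 596.91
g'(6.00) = 308.33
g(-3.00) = -119.04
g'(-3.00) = 103.49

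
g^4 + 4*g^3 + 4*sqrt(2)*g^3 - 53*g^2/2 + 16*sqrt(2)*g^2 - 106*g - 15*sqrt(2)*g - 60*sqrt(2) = (g + 4)*(g - 5*sqrt(2)/2)*(g + sqrt(2)/2)*(g + 6*sqrt(2))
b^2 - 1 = (b - 1)*(b + 1)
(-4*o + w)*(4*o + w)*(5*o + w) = -80*o^3 - 16*o^2*w + 5*o*w^2 + w^3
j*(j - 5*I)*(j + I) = j^3 - 4*I*j^2 + 5*j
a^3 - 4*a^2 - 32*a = a*(a - 8)*(a + 4)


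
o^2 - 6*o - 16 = (o - 8)*(o + 2)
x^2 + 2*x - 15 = (x - 3)*(x + 5)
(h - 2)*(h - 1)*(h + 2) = h^3 - h^2 - 4*h + 4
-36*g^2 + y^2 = (-6*g + y)*(6*g + y)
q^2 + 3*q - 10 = (q - 2)*(q + 5)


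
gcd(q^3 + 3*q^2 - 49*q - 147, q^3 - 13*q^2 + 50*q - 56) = q - 7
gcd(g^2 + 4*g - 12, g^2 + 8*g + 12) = g + 6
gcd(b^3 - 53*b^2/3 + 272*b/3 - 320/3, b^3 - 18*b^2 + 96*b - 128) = b^2 - 16*b + 64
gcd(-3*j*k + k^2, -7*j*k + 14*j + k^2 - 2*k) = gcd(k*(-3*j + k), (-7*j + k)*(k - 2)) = 1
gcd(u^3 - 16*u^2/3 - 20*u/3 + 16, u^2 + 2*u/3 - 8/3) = u^2 + 2*u/3 - 8/3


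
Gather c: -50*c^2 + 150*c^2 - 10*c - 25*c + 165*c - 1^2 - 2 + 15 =100*c^2 + 130*c + 12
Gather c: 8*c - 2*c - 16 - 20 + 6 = 6*c - 30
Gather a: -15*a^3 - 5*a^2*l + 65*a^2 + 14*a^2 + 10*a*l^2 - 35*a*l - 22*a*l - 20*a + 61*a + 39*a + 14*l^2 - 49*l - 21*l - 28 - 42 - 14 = -15*a^3 + a^2*(79 - 5*l) + a*(10*l^2 - 57*l + 80) + 14*l^2 - 70*l - 84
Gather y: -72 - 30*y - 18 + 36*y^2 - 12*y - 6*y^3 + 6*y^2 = -6*y^3 + 42*y^2 - 42*y - 90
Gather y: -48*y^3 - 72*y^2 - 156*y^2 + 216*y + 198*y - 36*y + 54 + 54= -48*y^3 - 228*y^2 + 378*y + 108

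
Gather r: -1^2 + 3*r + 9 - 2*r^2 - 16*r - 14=-2*r^2 - 13*r - 6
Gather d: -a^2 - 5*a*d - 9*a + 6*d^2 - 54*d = -a^2 - 9*a + 6*d^2 + d*(-5*a - 54)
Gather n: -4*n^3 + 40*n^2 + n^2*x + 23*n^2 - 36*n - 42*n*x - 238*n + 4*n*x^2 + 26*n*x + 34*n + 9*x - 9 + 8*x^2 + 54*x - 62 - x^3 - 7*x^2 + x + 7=-4*n^3 + n^2*(x + 63) + n*(4*x^2 - 16*x - 240) - x^3 + x^2 + 64*x - 64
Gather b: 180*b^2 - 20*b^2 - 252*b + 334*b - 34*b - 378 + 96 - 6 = 160*b^2 + 48*b - 288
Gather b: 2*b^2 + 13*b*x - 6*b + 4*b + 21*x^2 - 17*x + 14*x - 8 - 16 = 2*b^2 + b*(13*x - 2) + 21*x^2 - 3*x - 24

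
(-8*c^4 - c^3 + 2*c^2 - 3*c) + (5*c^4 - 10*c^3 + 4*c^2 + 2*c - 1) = -3*c^4 - 11*c^3 + 6*c^2 - c - 1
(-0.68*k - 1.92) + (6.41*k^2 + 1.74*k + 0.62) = 6.41*k^2 + 1.06*k - 1.3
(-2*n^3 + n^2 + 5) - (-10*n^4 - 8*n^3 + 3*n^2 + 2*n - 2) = 10*n^4 + 6*n^3 - 2*n^2 - 2*n + 7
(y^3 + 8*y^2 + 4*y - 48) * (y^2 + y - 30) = y^5 + 9*y^4 - 18*y^3 - 284*y^2 - 168*y + 1440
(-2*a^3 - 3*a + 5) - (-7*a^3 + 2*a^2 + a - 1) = 5*a^3 - 2*a^2 - 4*a + 6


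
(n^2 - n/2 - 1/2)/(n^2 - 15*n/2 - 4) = (n - 1)/(n - 8)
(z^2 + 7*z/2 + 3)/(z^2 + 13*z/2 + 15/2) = (z + 2)/(z + 5)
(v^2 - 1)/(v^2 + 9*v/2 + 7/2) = 2*(v - 1)/(2*v + 7)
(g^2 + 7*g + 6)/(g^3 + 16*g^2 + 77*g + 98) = (g^2 + 7*g + 6)/(g^3 + 16*g^2 + 77*g + 98)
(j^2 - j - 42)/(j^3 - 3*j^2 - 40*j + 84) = 1/(j - 2)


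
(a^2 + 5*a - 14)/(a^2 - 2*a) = (a + 7)/a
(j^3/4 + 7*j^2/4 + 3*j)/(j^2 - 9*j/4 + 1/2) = j*(j^2 + 7*j + 12)/(4*j^2 - 9*j + 2)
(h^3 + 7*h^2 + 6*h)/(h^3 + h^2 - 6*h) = (h^2 + 7*h + 6)/(h^2 + h - 6)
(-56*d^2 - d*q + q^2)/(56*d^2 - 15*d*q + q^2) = (7*d + q)/(-7*d + q)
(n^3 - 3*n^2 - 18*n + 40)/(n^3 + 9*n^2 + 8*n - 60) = (n^2 - n - 20)/(n^2 + 11*n + 30)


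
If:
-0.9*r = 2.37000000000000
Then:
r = -2.63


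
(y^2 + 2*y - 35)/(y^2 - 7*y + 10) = (y + 7)/(y - 2)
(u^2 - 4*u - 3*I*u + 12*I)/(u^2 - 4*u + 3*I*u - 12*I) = (u - 3*I)/(u + 3*I)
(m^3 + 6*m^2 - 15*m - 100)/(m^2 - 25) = (m^2 + m - 20)/(m - 5)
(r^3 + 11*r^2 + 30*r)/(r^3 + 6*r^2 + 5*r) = (r + 6)/(r + 1)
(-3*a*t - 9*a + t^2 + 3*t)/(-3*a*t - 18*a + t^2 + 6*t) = (t + 3)/(t + 6)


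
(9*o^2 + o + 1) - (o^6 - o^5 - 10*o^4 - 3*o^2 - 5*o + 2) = -o^6 + o^5 + 10*o^4 + 12*o^2 + 6*o - 1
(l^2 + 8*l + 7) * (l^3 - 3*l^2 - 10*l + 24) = l^5 + 5*l^4 - 27*l^3 - 77*l^2 + 122*l + 168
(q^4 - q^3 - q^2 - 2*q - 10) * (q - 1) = q^5 - 2*q^4 - q^2 - 8*q + 10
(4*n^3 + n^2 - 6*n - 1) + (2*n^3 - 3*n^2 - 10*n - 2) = 6*n^3 - 2*n^2 - 16*n - 3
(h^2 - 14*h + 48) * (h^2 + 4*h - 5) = h^4 - 10*h^3 - 13*h^2 + 262*h - 240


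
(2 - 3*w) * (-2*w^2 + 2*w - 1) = 6*w^3 - 10*w^2 + 7*w - 2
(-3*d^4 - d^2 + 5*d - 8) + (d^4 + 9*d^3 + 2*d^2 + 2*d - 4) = -2*d^4 + 9*d^3 + d^2 + 7*d - 12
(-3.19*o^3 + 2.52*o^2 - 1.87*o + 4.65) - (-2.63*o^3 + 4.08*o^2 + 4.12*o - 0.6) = -0.56*o^3 - 1.56*o^2 - 5.99*o + 5.25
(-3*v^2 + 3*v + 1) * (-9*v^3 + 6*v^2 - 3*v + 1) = 27*v^5 - 45*v^4 + 18*v^3 - 6*v^2 + 1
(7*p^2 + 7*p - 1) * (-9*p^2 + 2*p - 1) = -63*p^4 - 49*p^3 + 16*p^2 - 9*p + 1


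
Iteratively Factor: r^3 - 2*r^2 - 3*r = (r)*(r^2 - 2*r - 3) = r*(r - 3)*(r + 1)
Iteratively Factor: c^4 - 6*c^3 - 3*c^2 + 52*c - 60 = (c - 2)*(c^3 - 4*c^2 - 11*c + 30) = (c - 5)*(c - 2)*(c^2 + c - 6) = (c - 5)*(c - 2)^2*(c + 3)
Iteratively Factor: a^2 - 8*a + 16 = (a - 4)*(a - 4)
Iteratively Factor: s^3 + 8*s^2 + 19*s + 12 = (s + 1)*(s^2 + 7*s + 12) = (s + 1)*(s + 3)*(s + 4)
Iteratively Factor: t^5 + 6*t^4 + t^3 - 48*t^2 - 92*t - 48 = (t + 4)*(t^4 + 2*t^3 - 7*t^2 - 20*t - 12) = (t + 2)*(t + 4)*(t^3 - 7*t - 6) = (t - 3)*(t + 2)*(t + 4)*(t^2 + 3*t + 2) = (t - 3)*(t + 1)*(t + 2)*(t + 4)*(t + 2)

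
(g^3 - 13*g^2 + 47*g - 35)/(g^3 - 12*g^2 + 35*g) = (g - 1)/g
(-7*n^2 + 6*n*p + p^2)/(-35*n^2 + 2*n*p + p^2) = (-n + p)/(-5*n + p)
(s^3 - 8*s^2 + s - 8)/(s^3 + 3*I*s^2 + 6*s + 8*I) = (s^2 - s*(8 + I) + 8*I)/(s^2 + 2*I*s + 8)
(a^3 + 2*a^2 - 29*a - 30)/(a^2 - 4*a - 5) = a + 6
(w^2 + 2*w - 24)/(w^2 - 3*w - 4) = (w + 6)/(w + 1)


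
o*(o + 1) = o^2 + o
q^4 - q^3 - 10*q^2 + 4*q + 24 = (q - 3)*(q - 2)*(q + 2)^2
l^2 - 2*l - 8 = (l - 4)*(l + 2)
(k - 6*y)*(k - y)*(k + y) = k^3 - 6*k^2*y - k*y^2 + 6*y^3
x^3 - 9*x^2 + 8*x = x*(x - 8)*(x - 1)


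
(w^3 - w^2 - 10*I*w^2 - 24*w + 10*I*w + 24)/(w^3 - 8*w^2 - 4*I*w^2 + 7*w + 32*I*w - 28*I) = (w - 6*I)/(w - 7)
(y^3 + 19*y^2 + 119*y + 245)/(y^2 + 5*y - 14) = (y^2 + 12*y + 35)/(y - 2)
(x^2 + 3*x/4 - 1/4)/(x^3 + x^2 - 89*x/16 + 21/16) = 4*(x + 1)/(4*x^2 + 5*x - 21)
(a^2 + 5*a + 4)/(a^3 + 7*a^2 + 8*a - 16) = (a + 1)/(a^2 + 3*a - 4)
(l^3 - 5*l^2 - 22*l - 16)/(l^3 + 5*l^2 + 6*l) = (l^2 - 7*l - 8)/(l*(l + 3))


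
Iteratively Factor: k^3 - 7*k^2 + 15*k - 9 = (k - 3)*(k^2 - 4*k + 3) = (k - 3)*(k - 1)*(k - 3)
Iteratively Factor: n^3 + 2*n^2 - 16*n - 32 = (n + 2)*(n^2 - 16) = (n - 4)*(n + 2)*(n + 4)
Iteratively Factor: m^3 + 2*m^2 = (m + 2)*(m^2) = m*(m + 2)*(m)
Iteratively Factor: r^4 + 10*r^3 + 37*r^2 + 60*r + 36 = (r + 2)*(r^3 + 8*r^2 + 21*r + 18) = (r + 2)*(r + 3)*(r^2 + 5*r + 6) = (r + 2)^2*(r + 3)*(r + 3)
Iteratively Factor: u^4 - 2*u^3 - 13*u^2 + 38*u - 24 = (u - 1)*(u^3 - u^2 - 14*u + 24) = (u - 2)*(u - 1)*(u^2 + u - 12) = (u - 2)*(u - 1)*(u + 4)*(u - 3)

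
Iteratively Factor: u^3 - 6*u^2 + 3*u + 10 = (u - 2)*(u^2 - 4*u - 5) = (u - 2)*(u + 1)*(u - 5)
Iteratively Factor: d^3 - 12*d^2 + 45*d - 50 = (d - 5)*(d^2 - 7*d + 10) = (d - 5)*(d - 2)*(d - 5)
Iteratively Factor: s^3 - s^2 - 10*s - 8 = (s + 2)*(s^2 - 3*s - 4) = (s + 1)*(s + 2)*(s - 4)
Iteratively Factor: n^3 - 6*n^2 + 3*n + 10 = (n - 2)*(n^2 - 4*n - 5) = (n - 2)*(n + 1)*(n - 5)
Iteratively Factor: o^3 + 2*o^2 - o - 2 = (o + 2)*(o^2 - 1) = (o + 1)*(o + 2)*(o - 1)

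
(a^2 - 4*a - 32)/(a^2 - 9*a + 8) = (a + 4)/(a - 1)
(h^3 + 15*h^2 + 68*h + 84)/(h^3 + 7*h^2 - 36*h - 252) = (h + 2)/(h - 6)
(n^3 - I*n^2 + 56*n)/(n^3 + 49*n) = (n - 8*I)/(n - 7*I)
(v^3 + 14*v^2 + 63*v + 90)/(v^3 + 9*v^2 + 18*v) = (v + 5)/v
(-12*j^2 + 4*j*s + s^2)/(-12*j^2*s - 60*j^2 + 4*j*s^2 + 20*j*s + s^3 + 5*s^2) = 1/(s + 5)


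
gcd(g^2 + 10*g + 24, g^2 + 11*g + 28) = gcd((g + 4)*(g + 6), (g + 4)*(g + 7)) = g + 4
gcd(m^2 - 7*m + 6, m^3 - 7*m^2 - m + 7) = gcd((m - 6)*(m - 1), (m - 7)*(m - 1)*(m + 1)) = m - 1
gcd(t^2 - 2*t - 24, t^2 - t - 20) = t + 4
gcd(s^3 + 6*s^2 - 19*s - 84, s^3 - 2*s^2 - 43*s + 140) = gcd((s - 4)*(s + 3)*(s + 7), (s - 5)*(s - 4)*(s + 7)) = s^2 + 3*s - 28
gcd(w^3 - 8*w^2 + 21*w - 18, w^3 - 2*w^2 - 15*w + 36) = w^2 - 6*w + 9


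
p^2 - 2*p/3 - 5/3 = (p - 5/3)*(p + 1)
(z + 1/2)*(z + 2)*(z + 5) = z^3 + 15*z^2/2 + 27*z/2 + 5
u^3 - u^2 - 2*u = u*(u - 2)*(u + 1)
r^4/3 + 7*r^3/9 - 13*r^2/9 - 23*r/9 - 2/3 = (r/3 + 1/3)*(r - 2)*(r + 1/3)*(r + 3)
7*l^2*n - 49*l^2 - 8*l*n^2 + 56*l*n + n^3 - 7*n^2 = (-7*l + n)*(-l + n)*(n - 7)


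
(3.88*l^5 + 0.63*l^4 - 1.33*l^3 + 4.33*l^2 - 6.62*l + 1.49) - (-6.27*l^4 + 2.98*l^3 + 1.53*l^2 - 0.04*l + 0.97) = 3.88*l^5 + 6.9*l^4 - 4.31*l^3 + 2.8*l^2 - 6.58*l + 0.52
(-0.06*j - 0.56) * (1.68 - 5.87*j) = 0.3522*j^2 + 3.1864*j - 0.9408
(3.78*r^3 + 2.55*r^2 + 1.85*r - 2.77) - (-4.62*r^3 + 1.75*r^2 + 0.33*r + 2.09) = 8.4*r^3 + 0.8*r^2 + 1.52*r - 4.86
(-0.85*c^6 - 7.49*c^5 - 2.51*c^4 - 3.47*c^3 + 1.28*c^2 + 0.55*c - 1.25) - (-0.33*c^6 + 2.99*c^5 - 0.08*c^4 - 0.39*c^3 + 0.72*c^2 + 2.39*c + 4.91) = -0.52*c^6 - 10.48*c^5 - 2.43*c^4 - 3.08*c^3 + 0.56*c^2 - 1.84*c - 6.16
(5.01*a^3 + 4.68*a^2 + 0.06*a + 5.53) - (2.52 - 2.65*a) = 5.01*a^3 + 4.68*a^2 + 2.71*a + 3.01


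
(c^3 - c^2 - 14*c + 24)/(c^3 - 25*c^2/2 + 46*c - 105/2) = 2*(c^2 + 2*c - 8)/(2*c^2 - 19*c + 35)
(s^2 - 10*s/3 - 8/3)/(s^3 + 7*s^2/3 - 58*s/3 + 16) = (3*s^2 - 10*s - 8)/(3*s^3 + 7*s^2 - 58*s + 48)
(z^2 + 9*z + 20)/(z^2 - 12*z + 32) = (z^2 + 9*z + 20)/(z^2 - 12*z + 32)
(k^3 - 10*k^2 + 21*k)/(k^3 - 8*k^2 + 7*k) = (k - 3)/(k - 1)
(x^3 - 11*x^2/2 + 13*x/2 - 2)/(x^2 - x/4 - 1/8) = 4*(x^2 - 5*x + 4)/(4*x + 1)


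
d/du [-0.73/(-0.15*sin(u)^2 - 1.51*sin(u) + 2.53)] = -(0.219*sin(u) + 1.1023)*cos(u)/(0.15*sin(u)^2 + 1.51*sin(u) - 2.53)^2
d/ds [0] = 0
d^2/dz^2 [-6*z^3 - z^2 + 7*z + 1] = -36*z - 2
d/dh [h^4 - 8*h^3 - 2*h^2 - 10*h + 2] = 4*h^3 - 24*h^2 - 4*h - 10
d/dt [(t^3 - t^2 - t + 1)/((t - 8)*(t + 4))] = (t^4 - 8*t^3 - 91*t^2 + 62*t + 36)/(t^4 - 8*t^3 - 48*t^2 + 256*t + 1024)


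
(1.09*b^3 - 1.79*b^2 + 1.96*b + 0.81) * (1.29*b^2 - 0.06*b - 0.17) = 1.4061*b^5 - 2.3745*b^4 + 2.4505*b^3 + 1.2316*b^2 - 0.3818*b - 0.1377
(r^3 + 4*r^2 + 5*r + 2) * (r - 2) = r^4 + 2*r^3 - 3*r^2 - 8*r - 4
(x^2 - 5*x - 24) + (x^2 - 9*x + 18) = 2*x^2 - 14*x - 6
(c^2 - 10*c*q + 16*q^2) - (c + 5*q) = c^2 - 10*c*q - c + 16*q^2 - 5*q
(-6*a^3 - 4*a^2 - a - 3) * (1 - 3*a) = 18*a^4 + 6*a^3 - a^2 + 8*a - 3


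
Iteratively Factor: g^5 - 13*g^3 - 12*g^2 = (g - 4)*(g^4 + 4*g^3 + 3*g^2) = (g - 4)*(g + 3)*(g^3 + g^2) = g*(g - 4)*(g + 3)*(g^2 + g) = g*(g - 4)*(g + 1)*(g + 3)*(g)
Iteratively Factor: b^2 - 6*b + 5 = (b - 1)*(b - 5)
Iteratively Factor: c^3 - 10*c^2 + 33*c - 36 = (c - 3)*(c^2 - 7*c + 12) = (c - 4)*(c - 3)*(c - 3)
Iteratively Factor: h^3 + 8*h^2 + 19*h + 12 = (h + 4)*(h^2 + 4*h + 3) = (h + 1)*(h + 4)*(h + 3)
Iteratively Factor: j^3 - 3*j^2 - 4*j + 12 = (j - 2)*(j^2 - j - 6) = (j - 2)*(j + 2)*(j - 3)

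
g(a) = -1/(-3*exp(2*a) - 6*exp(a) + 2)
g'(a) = -(6*exp(2*a) + 6*exp(a))/(-3*exp(2*a) - 6*exp(a) + 2)^2 = -6*(exp(a) + 1)*exp(a)/(3*exp(2*a) + 6*exp(a) - 2)^2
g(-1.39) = -3.13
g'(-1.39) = -18.29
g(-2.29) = -0.73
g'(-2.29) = -0.36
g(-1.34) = -4.48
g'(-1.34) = -39.78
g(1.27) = 0.02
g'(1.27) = -0.03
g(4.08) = 0.00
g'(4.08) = -0.00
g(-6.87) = -0.50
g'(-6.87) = -0.00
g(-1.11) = 3.30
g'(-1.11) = -28.60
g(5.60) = 0.00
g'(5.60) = -0.00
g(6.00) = 0.00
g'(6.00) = 0.00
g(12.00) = 0.00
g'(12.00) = 0.00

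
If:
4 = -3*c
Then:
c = -4/3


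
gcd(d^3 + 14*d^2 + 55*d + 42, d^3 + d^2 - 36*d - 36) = d^2 + 7*d + 6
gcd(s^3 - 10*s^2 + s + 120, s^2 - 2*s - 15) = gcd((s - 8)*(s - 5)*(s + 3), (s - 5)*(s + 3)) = s^2 - 2*s - 15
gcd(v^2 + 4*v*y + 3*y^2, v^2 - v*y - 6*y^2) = 1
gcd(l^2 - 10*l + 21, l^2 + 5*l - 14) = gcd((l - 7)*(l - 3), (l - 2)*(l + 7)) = 1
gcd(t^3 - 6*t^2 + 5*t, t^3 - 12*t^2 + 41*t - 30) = t^2 - 6*t + 5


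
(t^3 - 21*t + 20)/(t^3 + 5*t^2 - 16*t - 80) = (t - 1)/(t + 4)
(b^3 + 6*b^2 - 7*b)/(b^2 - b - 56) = b*(b - 1)/(b - 8)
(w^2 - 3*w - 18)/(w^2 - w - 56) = (-w^2 + 3*w + 18)/(-w^2 + w + 56)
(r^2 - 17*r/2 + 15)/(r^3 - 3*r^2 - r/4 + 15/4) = 2*(r - 6)/(2*r^2 - r - 3)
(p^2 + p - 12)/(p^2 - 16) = (p - 3)/(p - 4)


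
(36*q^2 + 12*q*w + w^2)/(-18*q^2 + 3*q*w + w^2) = (-6*q - w)/(3*q - w)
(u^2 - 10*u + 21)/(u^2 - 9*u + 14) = (u - 3)/(u - 2)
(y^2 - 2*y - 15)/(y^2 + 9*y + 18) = (y - 5)/(y + 6)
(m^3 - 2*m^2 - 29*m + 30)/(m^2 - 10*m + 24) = (m^2 + 4*m - 5)/(m - 4)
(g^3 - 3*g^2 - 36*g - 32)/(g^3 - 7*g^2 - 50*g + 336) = (g^2 + 5*g + 4)/(g^2 + g - 42)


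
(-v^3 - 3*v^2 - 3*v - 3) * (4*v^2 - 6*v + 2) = -4*v^5 - 6*v^4 + 4*v^3 + 12*v - 6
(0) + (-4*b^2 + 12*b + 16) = -4*b^2 + 12*b + 16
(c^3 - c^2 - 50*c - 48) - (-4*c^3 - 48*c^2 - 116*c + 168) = 5*c^3 + 47*c^2 + 66*c - 216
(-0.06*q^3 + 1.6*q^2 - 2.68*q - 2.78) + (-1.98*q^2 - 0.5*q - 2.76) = -0.06*q^3 - 0.38*q^2 - 3.18*q - 5.54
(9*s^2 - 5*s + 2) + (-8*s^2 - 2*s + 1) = s^2 - 7*s + 3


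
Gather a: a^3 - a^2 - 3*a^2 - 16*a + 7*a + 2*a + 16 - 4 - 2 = a^3 - 4*a^2 - 7*a + 10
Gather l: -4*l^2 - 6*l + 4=-4*l^2 - 6*l + 4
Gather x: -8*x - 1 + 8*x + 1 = 0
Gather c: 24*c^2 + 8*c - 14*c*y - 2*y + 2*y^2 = 24*c^2 + c*(8 - 14*y) + 2*y^2 - 2*y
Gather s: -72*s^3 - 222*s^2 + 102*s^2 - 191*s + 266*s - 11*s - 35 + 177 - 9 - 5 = -72*s^3 - 120*s^2 + 64*s + 128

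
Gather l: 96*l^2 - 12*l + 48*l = 96*l^2 + 36*l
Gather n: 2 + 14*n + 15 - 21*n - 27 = -7*n - 10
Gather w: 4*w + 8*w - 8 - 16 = 12*w - 24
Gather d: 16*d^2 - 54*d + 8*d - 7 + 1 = 16*d^2 - 46*d - 6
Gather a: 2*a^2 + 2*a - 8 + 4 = 2*a^2 + 2*a - 4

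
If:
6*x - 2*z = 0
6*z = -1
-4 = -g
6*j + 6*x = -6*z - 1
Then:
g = 4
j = 1/18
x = -1/18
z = -1/6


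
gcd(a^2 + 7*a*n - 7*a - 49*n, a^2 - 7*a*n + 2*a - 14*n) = 1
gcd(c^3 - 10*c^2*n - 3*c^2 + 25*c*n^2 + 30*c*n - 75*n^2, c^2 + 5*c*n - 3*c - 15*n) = c - 3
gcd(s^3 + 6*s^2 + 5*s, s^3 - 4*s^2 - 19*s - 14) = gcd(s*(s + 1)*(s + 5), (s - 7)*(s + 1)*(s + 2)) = s + 1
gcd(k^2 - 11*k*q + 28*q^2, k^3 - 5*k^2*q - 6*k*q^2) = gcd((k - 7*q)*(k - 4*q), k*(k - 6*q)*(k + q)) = 1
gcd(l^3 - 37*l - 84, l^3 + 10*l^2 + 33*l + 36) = l^2 + 7*l + 12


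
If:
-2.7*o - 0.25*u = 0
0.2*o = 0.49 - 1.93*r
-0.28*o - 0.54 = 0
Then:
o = -1.93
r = 0.45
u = 20.83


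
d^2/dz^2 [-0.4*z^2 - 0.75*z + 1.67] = -0.800000000000000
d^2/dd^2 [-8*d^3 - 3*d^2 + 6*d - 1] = -48*d - 6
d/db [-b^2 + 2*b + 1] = 2 - 2*b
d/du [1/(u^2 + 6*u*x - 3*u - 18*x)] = (-2*u - 6*x + 3)/(u^2 + 6*u*x - 3*u - 18*x)^2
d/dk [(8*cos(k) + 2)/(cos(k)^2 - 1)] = 4*(cos(k) + cos(2*k) + 3)/sin(k)^3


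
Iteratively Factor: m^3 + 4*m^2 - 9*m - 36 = (m - 3)*(m^2 + 7*m + 12) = (m - 3)*(m + 3)*(m + 4)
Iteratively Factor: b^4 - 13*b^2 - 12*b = (b)*(b^3 - 13*b - 12) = b*(b - 4)*(b^2 + 4*b + 3) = b*(b - 4)*(b + 3)*(b + 1)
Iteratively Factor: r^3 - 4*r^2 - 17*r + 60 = (r - 5)*(r^2 + r - 12) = (r - 5)*(r + 4)*(r - 3)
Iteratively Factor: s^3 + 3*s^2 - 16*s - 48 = (s + 3)*(s^2 - 16) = (s - 4)*(s + 3)*(s + 4)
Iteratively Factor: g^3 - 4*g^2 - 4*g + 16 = (g - 2)*(g^2 - 2*g - 8) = (g - 2)*(g + 2)*(g - 4)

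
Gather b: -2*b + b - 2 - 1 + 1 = -b - 2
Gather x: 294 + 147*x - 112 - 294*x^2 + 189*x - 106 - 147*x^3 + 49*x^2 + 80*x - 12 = -147*x^3 - 245*x^2 + 416*x + 64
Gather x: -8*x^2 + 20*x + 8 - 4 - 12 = -8*x^2 + 20*x - 8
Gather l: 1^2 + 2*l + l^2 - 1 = l^2 + 2*l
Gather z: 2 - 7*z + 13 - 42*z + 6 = 21 - 49*z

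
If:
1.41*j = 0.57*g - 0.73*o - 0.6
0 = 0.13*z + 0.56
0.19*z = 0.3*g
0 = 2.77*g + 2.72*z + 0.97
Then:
No Solution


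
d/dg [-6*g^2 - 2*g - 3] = -12*g - 2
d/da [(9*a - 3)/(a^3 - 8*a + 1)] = 3*(3*a^3 - 24*a - (3*a - 1)*(3*a^2 - 8) + 3)/(a^3 - 8*a + 1)^2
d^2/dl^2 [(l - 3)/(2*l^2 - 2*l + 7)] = 4*((4 - 3*l)*(2*l^2 - 2*l + 7) + 2*(l - 3)*(2*l - 1)^2)/(2*l^2 - 2*l + 7)^3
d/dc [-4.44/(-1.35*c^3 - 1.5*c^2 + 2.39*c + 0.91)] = (-17.982*c^2 - 13.32*c + 10.6116)/(1.35*c^3 + 1.5*c^2 - 2.39*c - 0.91)^2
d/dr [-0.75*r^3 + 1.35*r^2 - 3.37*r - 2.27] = -2.25*r^2 + 2.7*r - 3.37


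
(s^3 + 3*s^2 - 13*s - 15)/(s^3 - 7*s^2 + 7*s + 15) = (s + 5)/(s - 5)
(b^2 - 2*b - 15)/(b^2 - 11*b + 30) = (b + 3)/(b - 6)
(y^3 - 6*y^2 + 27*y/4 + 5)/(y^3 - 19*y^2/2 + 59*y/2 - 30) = (y + 1/2)/(y - 3)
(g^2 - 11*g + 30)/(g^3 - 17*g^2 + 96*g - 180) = 1/(g - 6)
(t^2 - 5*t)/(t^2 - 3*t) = (t - 5)/(t - 3)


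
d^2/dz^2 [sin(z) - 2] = -sin(z)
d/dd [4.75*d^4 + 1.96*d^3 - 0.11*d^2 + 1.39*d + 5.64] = 19.0*d^3 + 5.88*d^2 - 0.22*d + 1.39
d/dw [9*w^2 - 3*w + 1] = 18*w - 3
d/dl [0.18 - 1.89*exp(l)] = -1.89*exp(l)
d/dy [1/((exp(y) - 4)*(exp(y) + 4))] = -2*exp(2*y)/(exp(4*y) - 32*exp(2*y) + 256)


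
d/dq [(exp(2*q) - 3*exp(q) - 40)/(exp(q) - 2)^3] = ((exp(q) - 2)*(2*exp(q) - 3) - 3*exp(2*q) + 9*exp(q) + 120)*exp(q)/(exp(q) - 2)^4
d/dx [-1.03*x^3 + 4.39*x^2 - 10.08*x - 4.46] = -3.09*x^2 + 8.78*x - 10.08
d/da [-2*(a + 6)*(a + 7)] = -4*a - 26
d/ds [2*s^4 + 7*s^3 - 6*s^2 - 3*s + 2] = 8*s^3 + 21*s^2 - 12*s - 3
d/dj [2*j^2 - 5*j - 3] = 4*j - 5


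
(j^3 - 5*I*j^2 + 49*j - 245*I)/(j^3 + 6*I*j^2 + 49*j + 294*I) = (j - 5*I)/(j + 6*I)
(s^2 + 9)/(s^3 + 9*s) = 1/s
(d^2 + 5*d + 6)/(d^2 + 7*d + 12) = (d + 2)/(d + 4)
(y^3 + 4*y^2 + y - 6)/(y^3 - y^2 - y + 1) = (y^2 + 5*y + 6)/(y^2 - 1)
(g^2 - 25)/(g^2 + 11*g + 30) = (g - 5)/(g + 6)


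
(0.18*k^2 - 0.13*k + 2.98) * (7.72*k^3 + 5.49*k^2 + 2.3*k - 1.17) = 1.3896*k^5 - 0.0154000000000001*k^4 + 22.7059*k^3 + 15.8506*k^2 + 7.0061*k - 3.4866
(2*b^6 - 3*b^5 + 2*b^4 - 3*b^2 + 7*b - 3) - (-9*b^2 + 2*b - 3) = 2*b^6 - 3*b^5 + 2*b^4 + 6*b^2 + 5*b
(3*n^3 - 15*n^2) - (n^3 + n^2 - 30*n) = 2*n^3 - 16*n^2 + 30*n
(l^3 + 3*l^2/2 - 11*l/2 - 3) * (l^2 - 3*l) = l^5 - 3*l^4/2 - 10*l^3 + 27*l^2/2 + 9*l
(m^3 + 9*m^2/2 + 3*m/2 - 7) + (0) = m^3 + 9*m^2/2 + 3*m/2 - 7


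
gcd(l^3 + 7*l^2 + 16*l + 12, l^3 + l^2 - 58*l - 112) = l + 2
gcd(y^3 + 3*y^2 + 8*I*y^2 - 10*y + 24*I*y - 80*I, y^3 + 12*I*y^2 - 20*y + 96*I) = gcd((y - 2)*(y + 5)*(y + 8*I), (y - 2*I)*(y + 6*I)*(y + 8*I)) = y + 8*I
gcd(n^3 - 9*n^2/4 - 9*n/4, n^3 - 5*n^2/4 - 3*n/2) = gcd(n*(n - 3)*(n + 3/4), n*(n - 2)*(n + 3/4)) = n^2 + 3*n/4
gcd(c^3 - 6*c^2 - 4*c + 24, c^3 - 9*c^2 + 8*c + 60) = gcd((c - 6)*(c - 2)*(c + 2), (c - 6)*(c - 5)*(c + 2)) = c^2 - 4*c - 12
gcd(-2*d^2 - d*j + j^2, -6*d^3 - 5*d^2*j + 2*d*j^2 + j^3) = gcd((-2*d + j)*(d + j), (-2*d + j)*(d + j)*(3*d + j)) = 2*d^2 + d*j - j^2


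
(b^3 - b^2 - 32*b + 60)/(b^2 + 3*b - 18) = (b^2 - 7*b + 10)/(b - 3)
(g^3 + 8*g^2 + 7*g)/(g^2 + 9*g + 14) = g*(g + 1)/(g + 2)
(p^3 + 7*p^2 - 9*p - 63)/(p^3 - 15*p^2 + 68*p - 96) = (p^2 + 10*p + 21)/(p^2 - 12*p + 32)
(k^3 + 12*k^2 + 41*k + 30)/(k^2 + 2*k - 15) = (k^2 + 7*k + 6)/(k - 3)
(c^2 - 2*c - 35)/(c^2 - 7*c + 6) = (c^2 - 2*c - 35)/(c^2 - 7*c + 6)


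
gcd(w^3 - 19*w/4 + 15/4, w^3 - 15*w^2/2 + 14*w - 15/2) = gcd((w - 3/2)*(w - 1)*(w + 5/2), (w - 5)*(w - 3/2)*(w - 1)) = w^2 - 5*w/2 + 3/2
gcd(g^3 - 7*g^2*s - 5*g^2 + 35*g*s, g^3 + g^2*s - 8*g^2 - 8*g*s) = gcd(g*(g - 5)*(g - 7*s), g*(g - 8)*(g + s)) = g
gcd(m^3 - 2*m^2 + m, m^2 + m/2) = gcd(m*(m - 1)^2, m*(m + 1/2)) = m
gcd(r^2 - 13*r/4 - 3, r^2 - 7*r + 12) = r - 4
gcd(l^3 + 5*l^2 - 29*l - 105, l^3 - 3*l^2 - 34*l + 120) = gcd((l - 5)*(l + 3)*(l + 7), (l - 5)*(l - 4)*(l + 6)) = l - 5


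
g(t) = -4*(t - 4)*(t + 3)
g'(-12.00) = 100.00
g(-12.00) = -576.00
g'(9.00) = -68.00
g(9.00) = -240.00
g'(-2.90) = 27.20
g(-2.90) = 2.76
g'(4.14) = -29.12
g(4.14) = -4.00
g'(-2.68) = 25.44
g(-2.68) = 8.55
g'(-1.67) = 17.36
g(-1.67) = 30.16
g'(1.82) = -10.56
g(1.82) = 42.03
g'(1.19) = -5.52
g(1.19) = 47.10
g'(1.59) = -8.72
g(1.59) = 44.25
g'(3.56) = -24.48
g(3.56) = 11.55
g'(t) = 4 - 8*t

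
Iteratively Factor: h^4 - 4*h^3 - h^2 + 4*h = (h - 1)*(h^3 - 3*h^2 - 4*h) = (h - 4)*(h - 1)*(h^2 + h) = h*(h - 4)*(h - 1)*(h + 1)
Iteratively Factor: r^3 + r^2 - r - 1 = (r - 1)*(r^2 + 2*r + 1) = (r - 1)*(r + 1)*(r + 1)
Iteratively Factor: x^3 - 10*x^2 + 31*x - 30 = (x - 2)*(x^2 - 8*x + 15) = (x - 5)*(x - 2)*(x - 3)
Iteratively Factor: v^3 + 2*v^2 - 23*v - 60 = (v - 5)*(v^2 + 7*v + 12) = (v - 5)*(v + 4)*(v + 3)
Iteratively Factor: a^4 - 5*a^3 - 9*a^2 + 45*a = (a)*(a^3 - 5*a^2 - 9*a + 45) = a*(a + 3)*(a^2 - 8*a + 15) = a*(a - 5)*(a + 3)*(a - 3)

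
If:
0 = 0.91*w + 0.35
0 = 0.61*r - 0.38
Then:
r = 0.62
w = -0.38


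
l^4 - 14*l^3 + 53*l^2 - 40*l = l*(l - 8)*(l - 5)*(l - 1)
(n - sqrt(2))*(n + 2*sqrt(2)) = n^2 + sqrt(2)*n - 4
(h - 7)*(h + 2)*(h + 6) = h^3 + h^2 - 44*h - 84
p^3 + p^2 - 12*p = p*(p - 3)*(p + 4)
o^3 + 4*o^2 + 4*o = o*(o + 2)^2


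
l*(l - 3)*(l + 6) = l^3 + 3*l^2 - 18*l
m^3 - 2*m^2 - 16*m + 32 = (m - 4)*(m - 2)*(m + 4)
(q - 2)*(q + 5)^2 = q^3 + 8*q^2 + 5*q - 50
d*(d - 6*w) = d^2 - 6*d*w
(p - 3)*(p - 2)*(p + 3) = p^3 - 2*p^2 - 9*p + 18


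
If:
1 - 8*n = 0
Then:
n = 1/8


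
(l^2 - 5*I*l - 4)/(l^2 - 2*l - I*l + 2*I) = (l - 4*I)/(l - 2)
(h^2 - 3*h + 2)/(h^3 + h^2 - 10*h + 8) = 1/(h + 4)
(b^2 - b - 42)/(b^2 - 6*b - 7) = (b + 6)/(b + 1)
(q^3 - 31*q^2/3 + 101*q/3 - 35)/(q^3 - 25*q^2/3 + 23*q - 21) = (q - 5)/(q - 3)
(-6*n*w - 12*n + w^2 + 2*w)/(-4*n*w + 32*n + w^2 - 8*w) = (6*n*w + 12*n - w^2 - 2*w)/(4*n*w - 32*n - w^2 + 8*w)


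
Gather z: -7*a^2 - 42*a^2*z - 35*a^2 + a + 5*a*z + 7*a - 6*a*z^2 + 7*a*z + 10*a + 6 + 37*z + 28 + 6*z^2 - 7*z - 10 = -42*a^2 + 18*a + z^2*(6 - 6*a) + z*(-42*a^2 + 12*a + 30) + 24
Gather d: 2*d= 2*d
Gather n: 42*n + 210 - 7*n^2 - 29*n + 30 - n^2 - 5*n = -8*n^2 + 8*n + 240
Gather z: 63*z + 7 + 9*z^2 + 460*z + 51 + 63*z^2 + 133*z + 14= 72*z^2 + 656*z + 72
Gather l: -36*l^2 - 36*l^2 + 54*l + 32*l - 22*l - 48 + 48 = -72*l^2 + 64*l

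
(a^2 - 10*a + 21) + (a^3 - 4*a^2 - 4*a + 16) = a^3 - 3*a^2 - 14*a + 37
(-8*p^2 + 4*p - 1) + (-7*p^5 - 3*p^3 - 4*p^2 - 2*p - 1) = -7*p^5 - 3*p^3 - 12*p^2 + 2*p - 2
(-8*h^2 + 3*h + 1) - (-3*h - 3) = -8*h^2 + 6*h + 4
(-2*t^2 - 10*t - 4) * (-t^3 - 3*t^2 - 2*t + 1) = 2*t^5 + 16*t^4 + 38*t^3 + 30*t^2 - 2*t - 4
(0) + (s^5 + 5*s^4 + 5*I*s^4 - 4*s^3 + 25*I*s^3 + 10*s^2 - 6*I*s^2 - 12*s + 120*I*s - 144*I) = s^5 + 5*s^4 + 5*I*s^4 - 4*s^3 + 25*I*s^3 + 10*s^2 - 6*I*s^2 - 12*s + 120*I*s - 144*I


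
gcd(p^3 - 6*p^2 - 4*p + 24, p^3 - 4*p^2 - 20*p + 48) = p^2 - 8*p + 12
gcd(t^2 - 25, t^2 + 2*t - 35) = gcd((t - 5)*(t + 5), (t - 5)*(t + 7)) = t - 5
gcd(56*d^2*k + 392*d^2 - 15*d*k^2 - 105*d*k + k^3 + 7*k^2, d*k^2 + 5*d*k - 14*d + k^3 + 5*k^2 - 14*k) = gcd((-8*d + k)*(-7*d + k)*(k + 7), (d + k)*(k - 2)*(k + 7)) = k + 7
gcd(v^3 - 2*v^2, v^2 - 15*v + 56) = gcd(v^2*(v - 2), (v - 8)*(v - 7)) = 1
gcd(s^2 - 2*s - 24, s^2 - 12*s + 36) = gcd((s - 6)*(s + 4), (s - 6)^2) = s - 6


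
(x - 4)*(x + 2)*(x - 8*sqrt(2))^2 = x^4 - 16*sqrt(2)*x^3 - 2*x^3 + 32*sqrt(2)*x^2 + 120*x^2 - 256*x + 128*sqrt(2)*x - 1024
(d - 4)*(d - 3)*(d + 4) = d^3 - 3*d^2 - 16*d + 48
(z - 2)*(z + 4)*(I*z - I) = I*z^3 + I*z^2 - 10*I*z + 8*I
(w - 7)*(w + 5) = w^2 - 2*w - 35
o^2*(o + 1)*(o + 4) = o^4 + 5*o^3 + 4*o^2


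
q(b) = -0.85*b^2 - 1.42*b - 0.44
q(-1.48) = -0.20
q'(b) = -1.7*b - 1.42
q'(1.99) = -4.80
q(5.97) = -39.21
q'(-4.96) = 7.01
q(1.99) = -6.63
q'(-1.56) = 1.23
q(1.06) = -2.90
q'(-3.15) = 3.94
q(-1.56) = -0.29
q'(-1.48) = 1.10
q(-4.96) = -14.31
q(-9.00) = -56.51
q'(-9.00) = 13.88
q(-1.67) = -0.44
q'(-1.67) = 1.42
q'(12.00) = -21.82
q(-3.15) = -4.40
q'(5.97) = -11.57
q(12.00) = -139.88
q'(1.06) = -3.22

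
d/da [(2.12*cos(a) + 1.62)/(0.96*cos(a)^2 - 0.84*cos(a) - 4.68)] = 0.0722626893282461*(2.0352*cos(a)^2 + 3.1104*cos(a) + 8.5608)*sin(a)/(0.258064516129032*sin(a)^2 + 0.225806451612903*cos(a) + 1.0)^2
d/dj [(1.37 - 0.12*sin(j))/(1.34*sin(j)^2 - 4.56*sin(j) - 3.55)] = (0.1608*sin(j)^2 - 3.6716*sin(j) + 6.6732)*cos(j)/(1.7956*sin(j)^4 - 12.2208*sin(j)^3 + 11.2796*sin(j)^2 + 32.376*sin(j) + 12.6025)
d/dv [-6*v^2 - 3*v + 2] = -12*v - 3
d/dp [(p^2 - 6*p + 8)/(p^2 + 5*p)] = (11*p^2 - 16*p - 40)/(p^2*(p^2 + 10*p + 25))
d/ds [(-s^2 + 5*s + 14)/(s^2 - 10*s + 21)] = 5/(s^2 - 6*s + 9)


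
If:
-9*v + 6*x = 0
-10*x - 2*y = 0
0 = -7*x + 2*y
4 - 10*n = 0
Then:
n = 2/5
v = 0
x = 0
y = 0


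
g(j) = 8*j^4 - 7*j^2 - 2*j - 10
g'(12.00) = 55126.00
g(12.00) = 164846.00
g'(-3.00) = -824.00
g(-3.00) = 581.00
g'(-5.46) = -5134.24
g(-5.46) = 6902.09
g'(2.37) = 390.81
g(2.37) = 198.34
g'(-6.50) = -8699.00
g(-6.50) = 13987.75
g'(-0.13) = -0.25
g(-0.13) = -9.86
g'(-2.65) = -560.41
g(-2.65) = 340.67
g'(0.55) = -4.38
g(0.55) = -12.49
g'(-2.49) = -461.16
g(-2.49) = 259.11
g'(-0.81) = -7.67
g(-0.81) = -9.53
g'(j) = 32*j^3 - 14*j - 2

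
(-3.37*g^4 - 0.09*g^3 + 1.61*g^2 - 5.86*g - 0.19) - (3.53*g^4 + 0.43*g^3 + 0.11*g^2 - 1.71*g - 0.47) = -6.9*g^4 - 0.52*g^3 + 1.5*g^2 - 4.15*g + 0.28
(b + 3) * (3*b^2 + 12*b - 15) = 3*b^3 + 21*b^2 + 21*b - 45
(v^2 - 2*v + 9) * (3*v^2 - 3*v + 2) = 3*v^4 - 9*v^3 + 35*v^2 - 31*v + 18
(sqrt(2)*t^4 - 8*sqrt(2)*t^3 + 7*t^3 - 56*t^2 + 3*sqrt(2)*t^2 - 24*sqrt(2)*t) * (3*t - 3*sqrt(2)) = 3*sqrt(2)*t^5 - 24*sqrt(2)*t^4 + 15*t^4 - 120*t^3 - 12*sqrt(2)*t^3 - 18*t^2 + 96*sqrt(2)*t^2 + 144*t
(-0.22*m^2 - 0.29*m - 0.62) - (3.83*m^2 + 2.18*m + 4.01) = -4.05*m^2 - 2.47*m - 4.63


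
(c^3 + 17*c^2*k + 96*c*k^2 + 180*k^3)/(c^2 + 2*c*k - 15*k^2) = (c^2 + 12*c*k + 36*k^2)/(c - 3*k)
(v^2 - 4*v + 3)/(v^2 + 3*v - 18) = (v - 1)/(v + 6)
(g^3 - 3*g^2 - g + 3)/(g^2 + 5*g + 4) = (g^2 - 4*g + 3)/(g + 4)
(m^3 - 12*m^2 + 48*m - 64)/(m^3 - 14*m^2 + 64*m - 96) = (m - 4)/(m - 6)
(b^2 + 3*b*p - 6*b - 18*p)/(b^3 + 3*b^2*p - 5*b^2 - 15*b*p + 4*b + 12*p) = (b - 6)/(b^2 - 5*b + 4)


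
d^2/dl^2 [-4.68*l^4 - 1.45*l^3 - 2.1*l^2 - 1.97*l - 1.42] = -56.16*l^2 - 8.7*l - 4.2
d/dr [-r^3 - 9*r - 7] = -3*r^2 - 9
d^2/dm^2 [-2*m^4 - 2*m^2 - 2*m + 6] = -24*m^2 - 4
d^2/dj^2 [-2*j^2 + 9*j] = -4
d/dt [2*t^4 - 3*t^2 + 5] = 8*t^3 - 6*t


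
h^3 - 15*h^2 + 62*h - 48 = (h - 8)*(h - 6)*(h - 1)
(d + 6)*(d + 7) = d^2 + 13*d + 42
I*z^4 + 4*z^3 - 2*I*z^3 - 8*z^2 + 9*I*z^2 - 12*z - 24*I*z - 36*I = (z - 3)*(z - 6*I)*(z + 2*I)*(I*z + I)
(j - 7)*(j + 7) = j^2 - 49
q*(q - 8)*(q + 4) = q^3 - 4*q^2 - 32*q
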